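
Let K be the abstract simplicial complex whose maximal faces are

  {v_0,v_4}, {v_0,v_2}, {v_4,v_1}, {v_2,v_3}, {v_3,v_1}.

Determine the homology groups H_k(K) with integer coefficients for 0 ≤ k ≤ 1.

H_0 = Z,  H_1 = Z.

Fix the vertex order v_0 < v_1 < v_2 < v_3 < v_4 and write every simplex with vertices in increasing order. Then dim K = 1 and the simplices of K are:

  0-simplices (5): [v_0], [v_1], [v_2], [v_3], [v_4]
  1-simplices (5): [v_0,v_2], [v_0,v_4], [v_1,v_3], [v_1,v_4], [v_2,v_3]

so the chain groups are C_0 ≅ Z^5, C_1 ≅ Z^5.

The boundary map ∂_1: C_1 → C_0 sends each edge [p,q] (with p < q) to q − p. For instance
  ∂[v_1,v_3] = [v_3] − [v_1].
The resulting 5×5 matrix has rank 4, and its Smith normal form has invariant factors (1,1,1,1).

Computing H_k = (kernel of ∂_k) / (image of ∂_{k+1}):

  H_0: rank C_0 − rank ∂_1 = 5 − 4 = 1, and the invariant factors of ∂_1 are all 1, so H_0 ≅ Z.
  H_1: rank ker ∂_1 − rank ∂_2 = (5 − 4) − 0 = 1, and there is no ∂_2, so H_1 ≅ Z.

As a check, the Euler characteristic is 5 − 5 = 0, which agrees with 1 − 1 = 0.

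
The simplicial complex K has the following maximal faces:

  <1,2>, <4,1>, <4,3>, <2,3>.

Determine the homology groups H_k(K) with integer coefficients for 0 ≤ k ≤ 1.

Take the total order 1 < 2 < 3 < 4 on the vertex set. Then K (dimension 1) consists of the simplices:

  0-simplices (4): [1], [2], [3], [4]
  1-simplices (4): [1,2], [1,4], [2,3], [3,4]

so the chain groups are C_0 ≅ Z^4, C_1 ≅ Z^4.

Boundary ∂_1: C_1 → C_0 is given by ∂[p,q] = [q] − [p]. For instance
  ∂[3,4] = [4] − [3].
The 4×4 boundary matrix has rank 3 and Smith normal form diag(1,1,1).

From H_k ≅ ker(∂_k) / im(∂_{k+1}) we obtain:

  H_0: rank C_0 − rank ∂_1 = 4 − 3 = 1, and the invariant factors of ∂_1 are all 1, so H_0 = Z.
  H_1: rank ker ∂_1 − rank ∂_2 = (4 − 3) − 0 = 1, and there is no ∂_2, so H_1 = Z.

H_0 = Z,  H_1 = Z.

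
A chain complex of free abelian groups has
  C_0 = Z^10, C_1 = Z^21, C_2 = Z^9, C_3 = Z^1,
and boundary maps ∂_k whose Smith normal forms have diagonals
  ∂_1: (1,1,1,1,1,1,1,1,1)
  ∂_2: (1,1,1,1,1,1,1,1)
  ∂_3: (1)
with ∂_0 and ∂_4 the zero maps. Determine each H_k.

H_0 = Z,  H_1 = Z^4,  H_2 = 0,  H_3 = 0.

H_0: b_0 = 10 − 0 − 9 = 1; torsion from ∂_1 factors > 1: none. So H_0 = Z.
H_1: b_1 = 21 − 9 − 8 = 4; torsion from ∂_2 factors > 1: none. So H_1 = Z^4.
H_2: b_2 = 9 − 8 − 1 = 0; torsion from ∂_3 factors > 1: none. So H_2 = 0.
H_3: b_3 = 1 − 1 − 0 = 0; torsion from ∂_4 factors > 1: none. So H_3 = 0.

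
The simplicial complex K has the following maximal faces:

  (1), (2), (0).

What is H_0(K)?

H_0 ≅ Z^3.

Order the vertices as 0 < 1 < 2. Listing each simplex with vertices in this order, K has dimension 0 with simplices:

  0-simplices (3): [0], [1], [2]

giving chain groups C_0 ≅ Z^3.

From H_k ≅ ker(∂_k) / im(∂_{k+1}) we obtain:

  H_0: rank C_0 − rank ∂_1 = 3 − 0 = 3, and there is no ∂_1, so H_0 = Z^3.

(K is a triangulation of a set of 3 points.)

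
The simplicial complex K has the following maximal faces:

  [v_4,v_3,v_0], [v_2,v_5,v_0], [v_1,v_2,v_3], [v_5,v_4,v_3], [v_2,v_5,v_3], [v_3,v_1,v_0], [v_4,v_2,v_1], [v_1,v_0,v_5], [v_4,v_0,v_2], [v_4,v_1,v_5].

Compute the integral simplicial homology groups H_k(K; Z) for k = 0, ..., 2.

H_0 ≅ Z,  H_1 ≅ Z/2,  H_2 = 0.

K has 6 vertices, 15 edges, 10 triangles.
rank ∂_0 = 0, rank ∂_1 = 5 ⇒ b_0 = 6 − 0 − 5 = 1; all invariant factors of ∂_1 are 1 so no torsion. So H_0 = Z.
rank ∂_1 = 5, rank ∂_2 = 10 ⇒ b_1 = 15 − 5 − 10 = 0; ∂_2 has invariant factor(s) [2] giving torsion. So H_1 = Z/2.
rank ∂_2 = 10, rank ∂_3 = 0 ⇒ b_2 = 10 − 10 − 0 = 0. So H_2 = 0.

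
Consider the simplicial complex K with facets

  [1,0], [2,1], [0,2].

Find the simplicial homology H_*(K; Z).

Take the total order 0 < 1 < 2 on the vertex set. Then K (dimension 1) consists of the simplices:

  0-simplices (3): [0], [1], [2]
  1-simplices (3): [0,1], [0,2], [1,2]

Hence C_0 ≅ Z^3, C_1 ≅ Z^3.

The boundary map ∂_1: C_1 → C_0 maps an edge to its endpoints' difference, ∂[p,q] = q − p.
As a 3×3 matrix over Z this has rank 2, with invariant factors (1,1).

From H_k ≅ ker(∂_k) / im(∂_{k+1}) we obtain:

  H_0: rank C_0 − rank ∂_1 = 3 − 2 = 1, and the invariant factors of ∂_1 are all 1, so H_0 = Z.
  H_1: rank ker ∂_1 − rank ∂_2 = (3 − 2) − 0 = 1, and there is no ∂_2, so H_1 = Z.

As a check, the Euler characteristic is 3 − 3 = 0, which agrees with 1 − 1 = 0.

H_0 ≅ Z,  H_1 ≅ Z.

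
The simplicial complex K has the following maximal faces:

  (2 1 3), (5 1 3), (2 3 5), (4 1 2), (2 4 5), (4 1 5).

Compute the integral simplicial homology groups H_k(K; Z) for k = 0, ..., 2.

We work with the vertex ordering 1 < 2 < 3 < 4 < 5. The simplices of K, each written with vertices in increasing order, are:

  0-simplices (5): [1], [2], [3], [4], [5]
  1-simplices (9): [1,2], [1,3], [1,4], [1,5], [2,3], [2,4], [2,5], [3,5], [4,5]
  2-simplices (6): [1,2,3], [1,2,4], [1,3,5], [1,4,5], [2,3,5], [2,4,5]

so the chain groups are C_0 ≅ Z^5, C_1 ≅ Z^9, C_2 ≅ Z^6.

The boundary map ∂_1: C_1 → C_0 sends each edge [p,q] (with p < q) to q − p. For instance
  ∂[1,5] = [5] − [1].
This gives a 5×9 integer matrix of rank 4; reducing to Smith normal form yields diagonal entries (1,1,1,1).

∂_2: C_2 → C_1 acts by ∂[p,q,r] = [q,r] − [p,r] + [p,q]. For instance
  ∂[1,4,5] = [4,5] − [1,5] + [1,4],
  ∂[2,4,5] = [4,5] − [2,5] + [2,4].
As a 9×6 matrix over Z this has rank 5, with invariant factors (1,1,1,1,1).

Now H_k = ker ∂_k / im ∂_{k+1}, so:

  H_0: rank C_0 − rank ∂_1 = 5 − 4 = 1, and the invariant factors of ∂_1 are all 1, so H_0 ≅ Z.
  H_1: rank ker ∂_1 − rank ∂_2 = (9 − 4) − 5 = 0, and the invariant factors of ∂_2 are all 1, so H_1 ≅ 0.
  H_2: rank ker ∂_2 − rank ∂_3 = (6 − 5) − 0 = 1, and there is no ∂_3, so H_2 ≅ Z.

H_0 ≅ Z,  H_1 = 0,  H_2 ≅ Z.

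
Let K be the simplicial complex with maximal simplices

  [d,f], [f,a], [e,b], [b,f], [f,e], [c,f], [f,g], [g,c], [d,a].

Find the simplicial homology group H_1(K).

H_1 ≅ Z^3.

Fix the vertex order a < b < c < d < e < f < g and write every simplex with vertices in increasing order. Then dim K = 1 and the simplices of K are:

  0-simplices (7): a, b, c, d, e, f, g
  1-simplices (9): ad, af, be, bf, cf, cg, df, ef, fg

so the chain groups are C_0 ≅ Z^7, C_1 ≅ Z^9.

The boundary map ∂_1: C_1 → C_0 sends each edge [p,q] (with p < q) to q − p. For instance
  ∂cg = g − c.
This gives a 7×9 integer matrix of rank 6; reducing to Smith normal form yields diagonal entries (1,1,1,1,1,1).

Reading off H_k = ker ∂_k / im ∂_{k+1}:

  H_1: rank ker ∂_1 − rank ∂_2 = (9 − 6) − 0 = 3, and there is no ∂_2, so H_1 ≅ Z^3.

(K is a triangulation of a wedge of 3 circles.)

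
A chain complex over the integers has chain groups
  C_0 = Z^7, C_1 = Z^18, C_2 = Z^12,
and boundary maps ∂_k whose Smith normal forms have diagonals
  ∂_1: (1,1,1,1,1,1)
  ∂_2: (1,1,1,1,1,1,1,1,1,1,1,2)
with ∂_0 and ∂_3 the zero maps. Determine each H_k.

H_0 = Z,  H_1 = Z/2,  H_2 = 0.

H_0: b_0 = 7 − 0 − 6 = 1; torsion from ∂_1 factors > 1: none. So H_0 = Z.
H_1: b_1 = 18 − 6 − 12 = 0; torsion from ∂_2 factors > 1: [2]. So H_1 = Z/2.
H_2: b_2 = 12 − 12 − 0 = 0; torsion from ∂_3 factors > 1: none. So H_2 = 0.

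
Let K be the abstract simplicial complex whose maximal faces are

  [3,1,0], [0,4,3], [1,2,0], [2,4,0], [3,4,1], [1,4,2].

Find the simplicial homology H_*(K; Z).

Order the vertices as 0 < 1 < 2 < 3 < 4. Listing each simplex with vertices in this order, K has dimension 2 with simplices:

  0-simplices (5): [0], [1], [2], [3], [4]
  1-simplices (9): [0,1], [0,2], [0,3], [0,4], [1,2], [1,3], [1,4], [2,4], [3,4]
  2-simplices (6): [0,1,2], [0,1,3], [0,2,4], [0,3,4], [1,2,4], [1,3,4]

giving chain groups C_0 ≅ Z^5, C_1 ≅ Z^9, C_2 ≅ Z^6.

∂_1: C_1 → C_0 maps an edge to its endpoints' difference, ∂[p,q] = q − p.
As a 5×9 matrix over Z this has rank 4, with invariant factors (1,1,1,1).

The boundary map ∂_2: C_2 → C_1 sends each 2-simplex [p,q,r] to [q,r] − [p,r] + [p,q]. For instance
  ∂[0,3,4] = [3,4] − [0,4] + [0,3],
  ∂[1,2,4] = [2,4] − [1,4] + [1,2].
As a 9×6 matrix over Z this has rank 5, with invariant factors (1,1,1,1,1).

From H_k ≅ ker(∂_k) / im(∂_{k+1}) we obtain:

  H_0: rank C_0 − rank ∂_1 = 5 − 4 = 1, and the invariant factors of ∂_1 are all 1, so H_0 ≅ Z.
  H_1: rank ker ∂_1 − rank ∂_2 = (9 − 4) − 5 = 0, and the invariant factors of ∂_2 are all 1, so H_1 ≅ 0.
  H_2: rank ker ∂_2 − rank ∂_3 = (6 − 5) − 0 = 1, and there is no ∂_3, so H_2 ≅ Z.

As a check, the Euler characteristic is 5 − 9 + 6 = 2, which agrees with 1 − 0 + 1 = 2.

H_0 = Z,  H_1 = 0,  H_2 = Z.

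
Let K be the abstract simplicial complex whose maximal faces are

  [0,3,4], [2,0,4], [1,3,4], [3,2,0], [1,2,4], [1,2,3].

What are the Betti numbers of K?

b_0 = 1, b_1 = 0, b_2 = 1.

Order the vertices as 0 < 1 < 2 < 3 < 4. Listing each simplex with vertices in this order, K has dimension 2 with simplices:

  0-simplices (5): [0], [1], [2], [3], [4]
  1-simplices (9): [0,2], [0,3], [0,4], [1,2], [1,3], [1,4], [2,3], [2,4], [3,4]
  2-simplices (6): [0,2,3], [0,2,4], [0,3,4], [1,2,3], [1,2,4], [1,3,4]

giving chain groups C_0 ≅ Z^5, C_1 ≅ Z^9, C_2 ≅ Z^6.

The boundary map ∂_1: C_1 → C_0 is given by ∂[p,q] = [q] − [p]. For instance
  ∂[0,4] = [4] − [0].
As a 5×9 matrix over Z this has rank 4, with invariant factors (1,1,1,1).

∂_2: C_2 → C_1 acts by ∂[p,q,r] = [q,r] − [p,r] + [p,q]. For instance
  ∂[0,2,3] = [2,3] − [0,3] + [0,2],
  ∂[1,3,4] = [3,4] − [1,4] + [1,3].
The resulting 9×6 matrix has rank 5, and its Smith normal form has invariant factors (1,1,1,1,1).

Reading off H_k = ker ∂_k / im ∂_{k+1}:

  H_0: rank C_0 − rank ∂_1 = 5 − 4 = 1, and the invariant factors of ∂_1 are all 1, so H_0 ≅ Z.
  H_1: rank ker ∂_1 − rank ∂_2 = (9 − 4) − 5 = 0, and the invariant factors of ∂_2 are all 1, so H_1 ≅ 0.
  H_2: rank ker ∂_2 − rank ∂_3 = (6 − 5) − 0 = 1, and there is no ∂_3, so H_2 ≅ Z.

As a check, the Euler characteristic is 5 − 9 + 6 = 2, which agrees with 1 − 0 + 1 = 2.

Hence the Betti numbers are b_0 = 1, b_1 = 0, b_2 = 1.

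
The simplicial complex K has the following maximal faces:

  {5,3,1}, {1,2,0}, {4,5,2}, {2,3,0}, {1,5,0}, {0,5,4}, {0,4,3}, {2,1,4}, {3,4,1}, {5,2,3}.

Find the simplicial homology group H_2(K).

H_2 = 0.

Order the vertices as 0 < 1 < 2 < 3 < 4 < 5. Listing each simplex with vertices in this order, K has dimension 2 with simplices:

  0-simplices (6): [0], [1], [2], [3], [4], [5]
  1-simplices (15): [0,1], [0,2], [0,3], [0,4], [0,5], [1,2], [1,3], [1,4], [1,5], [2,3], [2,4], [2,5], [3,4], [3,5], [4,5]
  2-simplices (10): [0,1,2], [0,1,5], [0,2,3], [0,3,4], [0,4,5], [1,2,4], [1,3,4], [1,3,5], [2,3,5], [2,4,5]

Hence C_0 ≅ Z^6, C_1 ≅ Z^15, C_2 ≅ Z^10.

∂_1: C_1 → C_0 maps an edge to its endpoints' difference, ∂[p,q] = q − p.
This gives a 6×15 integer matrix of rank 5; reducing to Smith normal form yields diagonal entries (1,1,1,1,1).

The boundary map ∂_2: C_2 → C_1 maps a triangle to the signed sum of its edges. For instance
  ∂[0,4,5] = [4,5] − [0,5] + [0,4],
  ∂[0,2,3] = [2,3] − [0,3] + [0,2].
As a 15×10 matrix over Z this has rank 10, with invariant factors (1,1,1,1,1,1,1,1,1,2).

From H_k ≅ ker(∂_k) / im(∂_{k+1}) we obtain:

  H_2: rank ker ∂_2 − rank ∂_3 = (10 − 10) − 0 = 0, and there is no ∂_3, so H_2 ≅ 0.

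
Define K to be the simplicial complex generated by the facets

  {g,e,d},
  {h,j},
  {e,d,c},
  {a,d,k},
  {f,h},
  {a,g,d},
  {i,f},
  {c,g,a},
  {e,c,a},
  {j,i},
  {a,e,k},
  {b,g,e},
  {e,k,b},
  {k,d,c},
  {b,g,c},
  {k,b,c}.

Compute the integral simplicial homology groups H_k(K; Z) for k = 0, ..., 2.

H_0 ≅ Z^2,  H_1 ≅ Z × Z/2,  H_2 = 0.

We work with the vertex ordering a < b < c < d < e < f < g < h < i < j < k. The simplices of K, each written with vertices in increasing order, are:

  0-simplices (11): a, b, c, d, e, f, g, h, i, j, k
  1-simplices (22): ac, ad, ae, ag, ak, bc, be, bg, bk, cd, ce, cg, ck, de, dg, dk, eg, ek, fh, fi, hj, ij
  2-simplices (12): ace, acg, adg, adk, aek, bcg, bck, beg, bek, cde, cdk, deg

giving chain groups C_0 ≅ Z^11, C_1 ≅ Z^22, C_2 ≅ Z^12.

The boundary map ∂_1: C_1 → C_0 is given by ∂[p,q] = [q] − [p].
The 11×22 boundary matrix has rank 9 and Smith normal form diag(1,1,1,1,1,1,1,1,1).

The boundary map ∂_2: C_2 → C_1 acts by ∂[p,q,r] = [q,r] − [p,r] + [p,q]. For instance
  ∂cdk = dk − ck + cd,
  ∂cde = de − ce + cd.
The 22×12 boundary matrix has rank 12 and Smith normal form diag(1,1,1,1,1,1,1,1,1,1,1,2).

Reading off H_k = ker ∂_k / im ∂_{k+1}:

  H_0: rank C_0 − rank ∂_1 = 11 − 9 = 2, and the invariant factors of ∂_1 are all 1, so H_0 ≅ Z^2.
  H_1: rank ker ∂_1 − rank ∂_2 = (22 − 9) − 12 = 1, and ∂_2 has invariant factor 2 > 1, so H_1 ≅ Z × Z/2.
  H_2: rank ker ∂_2 − rank ∂_3 = (12 − 12) − 0 = 0, and there is no ∂_3, so H_2 ≅ 0.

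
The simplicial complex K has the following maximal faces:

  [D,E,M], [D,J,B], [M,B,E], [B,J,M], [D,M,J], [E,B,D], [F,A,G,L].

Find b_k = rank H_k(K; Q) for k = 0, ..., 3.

b_0 = 2, b_1 = 0, b_2 = 1, b_3 = 0.

Take the total order A < B < D < E < F < G < J < L < M on the vertex set. Then K (dimension 3) consists of the simplices:

  0-simplices (9): A, B, D, E, F, G, J, L, M
  1-simplices (15): AF, AG, AL, BD, BE, BJ, BM, DE, DJ, DM, EM, FG, FL, GL, JM
  2-simplices (10): AFG, AFL, AGL, BDE, BDJ, BEM, BJM, DEM, DJM, FGL
  3-simplices (1): AFGL

giving chain groups C_0 ≅ Z^9, C_1 ≅ Z^15, C_2 ≅ Z^10, C_3 ≅ Z^1.

Boundary ∂_1: C_1 → C_0 maps an edge to its endpoints' difference, ∂[p,q] = q − p.
The 9×15 boundary matrix has rank 7 and Smith normal form diag(1,1,1,1,1,1,1).

Boundary ∂_2: C_2 → C_1 sends each 2-simplex [p,q,r] to [q,r] − [p,r] + [p,q]. For instance
  ∂BEM = EM − BM + BE,
  ∂AGL = GL − AL + AG.
The resulting 15×10 matrix has rank 8, and its Smith normal form has invariant factors (1,1,1,1,1,1,1,1).

Boundary ∂_3: C_3 → C_2 sends each 3-simplex σ to the alternating sum Σ_i (−1)^i (σ with its i-th vertex removed). For instance
  ∂AFGL = FGL − AGL + AFL − AFG.
As a 10×1 matrix over Z this has rank 1, with invariant factors (1).

Computing H_k = (kernel of ∂_k) / (image of ∂_{k+1}):

  H_0: rank C_0 − rank ∂_1 = 9 − 7 = 2, and the invariant factors of ∂_1 are all 1, so H_0 = Z^2.
  H_1: rank ker ∂_1 − rank ∂_2 = (15 − 7) − 8 = 0, and the invariant factors of ∂_2 are all 1, so H_1 = 0.
  H_2: rank ker ∂_2 − rank ∂_3 = (10 − 8) − 1 = 1, and the invariant factors of ∂_3 are all 1, so H_2 = Z.
  H_3: rank ker ∂_3 − rank ∂_4 = (1 − 1) − 0 = 0, and there is no ∂_4, so H_3 = 0.

As a check, the Euler characteristic is 9 − 15 + 10 − 1 = 3, which agrees with 2 − 0 + 1 − 0 = 3.

Hence the Betti numbers are b_0 = 2, b_1 = 0, b_2 = 1, b_3 = 0.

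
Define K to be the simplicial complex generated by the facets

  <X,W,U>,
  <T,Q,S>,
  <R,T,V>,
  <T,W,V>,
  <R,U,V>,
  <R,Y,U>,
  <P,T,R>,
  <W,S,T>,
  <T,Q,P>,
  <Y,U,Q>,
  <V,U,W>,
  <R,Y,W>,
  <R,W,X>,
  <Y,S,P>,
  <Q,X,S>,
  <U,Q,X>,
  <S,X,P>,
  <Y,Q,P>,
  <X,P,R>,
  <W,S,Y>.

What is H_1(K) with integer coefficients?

H_1 = Z ⊕ Z/2.

Order the vertices as P < Q < R < S < T < U < V < W < X < Y. Listing each simplex with vertices in this order, K has dimension 2 with simplices:

  0-simplices (10): P, Q, R, S, T, U, V, W, X, Y
  1-simplices (30): PQ, PR, PS, PT, PX, PY, QS, QT, QU, QX, QY, RT, RU, RV, RW, RX, RY, ST, SW, SX, SY, TV, TW, UV, UW, UX, UY, VW, WX, WY
  2-simplices (20): PQT, PQY, PRT, PRX, PSX, PSY, QST, QSX, QUX, QUY, RTV, RUV, RUY, RWX, RWY, STW, SWY, TVW, UVW, UWX

Hence C_0 ≅ Z^10, C_1 ≅ Z^30, C_2 ≅ Z^20.

∂_1: C_1 → C_0 sends each edge [p,q] (with p < q) to q − p.
As a 10×30 matrix over Z this has rank 9, with invariant factors (1,1,1,1,1,1,1,1,1).

∂_2: C_2 → C_1 acts by ∂[p,q,r] = [q,r] − [p,r] + [p,q]. For instance
  ∂QSX = SX − QX + QS,
  ∂RUV = UV − RV + RU.
As a 30×20 matrix over Z this has rank 20, with invariant factors (1,1,1,1,1,1,1,1,1,1,1,1,1,1,1,1,1,1,1,2).

Now H_k = ker ∂_k / im ∂_{k+1}, so:

  H_1: rank ker ∂_1 − rank ∂_2 = (30 − 9) − 20 = 1, and ∂_2 has invariant factor 2 > 1, so H_1 = Z ⊕ Z/2.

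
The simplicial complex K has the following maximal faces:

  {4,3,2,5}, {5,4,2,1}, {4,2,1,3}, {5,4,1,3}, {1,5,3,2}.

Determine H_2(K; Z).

Order the vertices as 1 < 2 < 3 < 4 < 5. Listing each simplex with vertices in this order, K has dimension 3 with simplices:

  0-simplices (5): [1], [2], [3], [4], [5]
  1-simplices (10): [1,2], [1,3], [1,4], [1,5], [2,3], [2,4], [2,5], [3,4], [3,5], [4,5]
  2-simplices (10): [1,2,3], [1,2,4], [1,2,5], [1,3,4], [1,3,5], [1,4,5], [2,3,4], [2,3,5], [2,4,5], [3,4,5]
  3-simplices (5): [1,2,3,4], [1,2,3,5], [1,2,4,5], [1,3,4,5], [2,3,4,5]

Hence C_0 ≅ Z^5, C_1 ≅ Z^10, C_2 ≅ Z^10, C_3 ≅ Z^5.

The boundary map ∂_1: C_1 → C_0 is given by ∂[p,q] = [q] − [p].
As a 5×10 matrix over Z this has rank 4, with invariant factors (1,1,1,1).

∂_2: C_2 → C_1 sends each 2-simplex [p,q,r] to [q,r] − [p,r] + [p,q]. For instance
  ∂[1,4,5] = [4,5] − [1,5] + [1,4],
  ∂[2,3,5] = [3,5] − [2,5] + [2,3].
The 10×10 boundary matrix has rank 6 and Smith normal form diag(1,1,1,1,1,1).

Boundary ∂_3: C_3 → C_2 sends each 3-simplex σ to the alternating sum Σ_i (−1)^i (σ with its i-th vertex removed). For instance
  ∂[1,2,4,5] = [2,4,5] − [1,4,5] + [1,2,5] − [1,2,4],
  ∂[1,3,4,5] = [3,4,5] − [1,4,5] + [1,3,5] − [1,3,4].
The 10×5 boundary matrix has rank 4 and Smith normal form diag(1,1,1,1).

Reading off H_k = ker ∂_k / im ∂_{k+1}:

  H_2: rank ker ∂_2 − rank ∂_3 = (10 − 6) − 4 = 0, and the invariant factors of ∂_3 are all 1, so H_2 ≅ 0.

H_2 = 0.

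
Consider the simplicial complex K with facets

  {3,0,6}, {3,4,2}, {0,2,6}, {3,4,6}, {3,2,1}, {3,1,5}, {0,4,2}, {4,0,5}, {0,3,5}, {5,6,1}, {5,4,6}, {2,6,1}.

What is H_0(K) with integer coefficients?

K has 7 vertices, 18 edges, 12 triangles.
rank ∂_0 = 0, rank ∂_1 = 6 ⇒ b_0 = 7 − 0 − 6 = 1; all invariant factors of ∂_1 are 1 so no torsion. So H_0 ≅ Z.

H_0 ≅ Z.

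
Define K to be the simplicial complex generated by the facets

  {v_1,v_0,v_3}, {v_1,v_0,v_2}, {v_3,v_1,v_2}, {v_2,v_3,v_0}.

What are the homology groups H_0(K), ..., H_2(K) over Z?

H_0 ≅ Z,  H_1 = 0,  H_2 ≅ Z.

Fix the vertex order v_0 < v_1 < v_2 < v_3 and write every simplex with vertices in increasing order. Then dim K = 2 and the simplices of K are:

  0-simplices (4): [v_0], [v_1], [v_2], [v_3]
  1-simplices (6): [v_0,v_1], [v_0,v_2], [v_0,v_3], [v_1,v_2], [v_1,v_3], [v_2,v_3]
  2-simplices (4): [v_0,v_1,v_2], [v_0,v_1,v_3], [v_0,v_2,v_3], [v_1,v_2,v_3]

so the chain groups are C_0 ≅ Z^4, C_1 ≅ Z^6, C_2 ≅ Z^4.

Boundary ∂_1: C_1 → C_0 sends each edge [p,q] (with p < q) to q − p. For instance
  ∂[v_1,v_3] = [v_3] − [v_1].
As a 4×6 matrix over Z this has rank 3, with invariant factors (1,1,1).

Boundary ∂_2: C_2 → C_1 maps a triangle to the signed sum of its edges. For instance
  ∂[v_1,v_2,v_3] = [v_2,v_3] − [v_1,v_3] + [v_1,v_2],
  ∂[v_0,v_1,v_3] = [v_1,v_3] − [v_0,v_3] + [v_0,v_1].
As a 6×4 matrix over Z this has rank 3, with invariant factors (1,1,1).

Now H_k = ker ∂_k / im ∂_{k+1}, so:

  H_0: rank C_0 − rank ∂_1 = 4 − 3 = 1, and the invariant factors of ∂_1 are all 1, so H_0 = Z.
  H_1: rank ker ∂_1 − rank ∂_2 = (6 − 3) − 3 = 0, and the invariant factors of ∂_2 are all 1, so H_1 = 0.
  H_2: rank ker ∂_2 − rank ∂_3 = (4 − 3) − 0 = 1, and there is no ∂_3, so H_2 = Z.

(K is a triangulation of the 2-sphere S^2.)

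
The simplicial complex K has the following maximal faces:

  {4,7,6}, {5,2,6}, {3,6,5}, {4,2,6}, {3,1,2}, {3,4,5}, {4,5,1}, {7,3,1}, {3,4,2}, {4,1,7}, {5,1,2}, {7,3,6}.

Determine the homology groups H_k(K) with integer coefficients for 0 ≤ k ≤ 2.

Order the vertices as 1 < 2 < 3 < 4 < 5 < 6 < 7. Listing each simplex with vertices in this order, K has dimension 2 with simplices:

  0-simplices (7): [1], [2], [3], [4], [5], [6], [7]
  1-simplices (18): [1,2], [1,3], [1,4], [1,5], [1,7], [2,3], [2,4], [2,5], [2,6], [3,4], [3,5], [3,6], [3,7], [4,5], [4,6], [4,7], [5,6], [6,7]
  2-simplices (12): [1,2,3], [1,2,5], [1,3,7], [1,4,5], [1,4,7], [2,3,4], [2,4,6], [2,5,6], [3,4,5], [3,5,6], [3,6,7], [4,6,7]

Hence C_0 ≅ Z^7, C_1 ≅ Z^18, C_2 ≅ Z^12.

Boundary ∂_1: C_1 → C_0 is given by ∂[p,q] = [q] − [p].
The 7×18 boundary matrix has rank 6 and Smith normal form diag(1,1,1,1,1,1).

Boundary ∂_2: C_2 → C_1 sends each 2-simplex [p,q,r] to [q,r] − [p,r] + [p,q]. For instance
  ∂[1,4,5] = [4,5] − [1,5] + [1,4],
  ∂[3,5,6] = [5,6] − [3,6] + [3,5].
The 18×12 boundary matrix has rank 12 and Smith normal form diag(1,1,1,1,1,1,1,1,1,1,1,2).

From H_k ≅ ker(∂_k) / im(∂_{k+1}) we obtain:

  H_0: rank C_0 − rank ∂_1 = 7 − 6 = 1, and the invariant factors of ∂_1 are all 1, so H_0 ≅ Z.
  H_1: rank ker ∂_1 − rank ∂_2 = (18 − 6) − 12 = 0, and ∂_2 has invariant factor 2 > 1, so H_1 ≅ Z_2.
  H_2: rank ker ∂_2 − rank ∂_3 = (12 − 12) − 0 = 0, and there is no ∂_3, so H_2 ≅ 0.

H_0 = Z,  H_1 = Z_2,  H_2 = 0.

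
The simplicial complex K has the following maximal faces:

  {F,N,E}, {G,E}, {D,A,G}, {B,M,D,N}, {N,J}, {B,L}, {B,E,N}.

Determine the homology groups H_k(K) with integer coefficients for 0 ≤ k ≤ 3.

H_0 ≅ Z,  H_1 ≅ Z,  H_2 = 0,  H_3 = 0.

Fix the vertex order A < B < D < E < F < G < J < L < M < N and write every simplex with vertices in increasing order. Then dim K = 3 and the simplices of K are:

  0-simplices (10): A, B, D, E, F, G, J, L, M, N
  1-simplices (16): AD, AG, BD, BE, BL, BM, BN, DG, DM, DN, EF, EG, EN, FN, JN, MN
  2-simplices (7): ADG, BDM, BDN, BEN, BMN, DMN, EFN
  3-simplices (1): BDMN

giving chain groups C_0 ≅ Z^10, C_1 ≅ Z^16, C_2 ≅ Z^7, C_3 ≅ Z^1.

∂_1: C_1 → C_0 maps an edge to its endpoints' difference, ∂[p,q] = q − p.
The 10×16 boundary matrix has rank 9 and Smith normal form diag(1,1,1,1,1,1,1,1,1).

∂_2: C_2 → C_1 acts by ∂[p,q,r] = [q,r] − [p,r] + [p,q]. For instance
  ∂BEN = EN − BN + BE,
  ∂ADG = DG − AG + AD.
The resulting 16×7 matrix has rank 6, and its Smith normal form has invariant factors (1,1,1,1,1,1).

The boundary map ∂_3: C_3 → C_2 sends each 3-simplex σ to the alternating sum Σ_i (−1)^i (σ with its i-th vertex removed). For instance
  ∂BDMN = DMN − BMN + BDN − BDM.
As a 7×1 matrix over Z this has rank 1, with invariant factors (1).

From H_k ≅ ker(∂_k) / im(∂_{k+1}) we obtain:

  H_0: rank C_0 − rank ∂_1 = 10 − 9 = 1, and the invariant factors of ∂_1 are all 1, so H_0 = Z.
  H_1: rank ker ∂_1 − rank ∂_2 = (16 − 9) − 6 = 1, and the invariant factors of ∂_2 are all 1, so H_1 = Z.
  H_2: rank ker ∂_2 − rank ∂_3 = (7 − 6) − 1 = 0, and the invariant factors of ∂_3 are all 1, so H_2 = 0.
  H_3: rank ker ∂_3 − rank ∂_4 = (1 − 1) − 0 = 0, and there is no ∂_4, so H_3 = 0.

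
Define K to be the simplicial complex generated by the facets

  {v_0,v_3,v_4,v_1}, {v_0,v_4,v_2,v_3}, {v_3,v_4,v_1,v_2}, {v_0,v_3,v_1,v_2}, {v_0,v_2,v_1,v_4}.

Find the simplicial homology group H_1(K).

H_1 = 0.

K has 5 vertices, 10 edges, 10 triangles, 5 3-simplices.
rank ∂_1 = 4, rank ∂_2 = 6 ⇒ b_1 = 10 − 4 − 6 = 0; all invariant factors of ∂_2 are 1 so no torsion. So H_1 = 0.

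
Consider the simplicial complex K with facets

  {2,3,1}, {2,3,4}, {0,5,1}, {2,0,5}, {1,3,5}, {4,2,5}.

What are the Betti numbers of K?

b_0 = 1, b_1 = 1, b_2 = 0.

We work with the vertex ordering 0 < 1 < 2 < 3 < 4 < 5. The simplices of K, each written with vertices in increasing order, are:

  0-simplices (6): [0], [1], [2], [3], [4], [5]
  1-simplices (12): [0,1], [0,2], [0,5], [1,2], [1,3], [1,5], [2,3], [2,4], [2,5], [3,4], [3,5], [4,5]
  2-simplices (6): [0,1,5], [0,2,5], [1,2,3], [1,3,5], [2,3,4], [2,4,5]

giving chain groups C_0 ≅ Z^6, C_1 ≅ Z^12, C_2 ≅ Z^6.

Boundary ∂_1: C_1 → C_0 is given by ∂[p,q] = [q] − [p]. For instance
  ∂[1,3] = [3] − [1].
This gives a 6×12 integer matrix of rank 5; reducing to Smith normal form yields diagonal entries (1,1,1,1,1).

∂_2: C_2 → C_1 sends each 2-simplex [p,q,r] to [q,r] − [p,r] + [p,q]. For instance
  ∂[2,3,4] = [3,4] − [2,4] + [2,3],
  ∂[1,3,5] = [3,5] − [1,5] + [1,3].
As a 12×6 matrix over Z this has rank 6, with invariant factors (1,1,1,1,1,1).

Now H_k = ker ∂_k / im ∂_{k+1}, so:

  H_0: rank C_0 − rank ∂_1 = 6 − 5 = 1, and the invariant factors of ∂_1 are all 1, so H_0 = Z.
  H_1: rank ker ∂_1 − rank ∂_2 = (12 − 5) − 6 = 1, and the invariant factors of ∂_2 are all 1, so H_1 = Z.
  H_2: rank ker ∂_2 − rank ∂_3 = (6 − 6) − 0 = 0, and there is no ∂_3, so H_2 = 0.

(K is a triangulation of the cylinder S^1 x I.)

Hence the Betti numbers are b_0 = 1, b_1 = 1, b_2 = 0.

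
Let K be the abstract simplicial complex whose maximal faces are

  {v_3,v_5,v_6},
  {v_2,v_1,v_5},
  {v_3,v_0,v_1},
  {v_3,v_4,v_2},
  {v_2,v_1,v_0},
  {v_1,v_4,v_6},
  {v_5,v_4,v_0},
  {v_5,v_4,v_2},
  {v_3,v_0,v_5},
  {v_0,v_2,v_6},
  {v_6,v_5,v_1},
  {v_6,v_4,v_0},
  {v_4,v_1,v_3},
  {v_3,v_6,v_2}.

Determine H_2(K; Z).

H_2 ≅ Z.

Take the total order v_0 < v_1 < v_2 < v_3 < v_4 < v_5 < v_6 on the vertex set. Then K (dimension 2) consists of the simplices:

  0-simplices (7): [v_0], [v_1], [v_2], [v_3], [v_4], [v_5], [v_6]
  1-simplices (21): (21 of them)
  2-simplices (14): (14 of them)

giving chain groups C_0 ≅ Z^7, C_1 ≅ Z^21, C_2 ≅ Z^14.

∂_1: C_1 → C_0 sends each edge [p,q] (with p < q) to q − p. For instance
  ∂[v_2,v_3] = [v_3] − [v_2].
This gives a 7×21 integer matrix of rank 6; reducing to Smith normal form yields diagonal entries (1,1,1,1,1,1).

Boundary ∂_2: C_2 → C_1 sends each 2-simplex [p,q,r] to [q,r] − [p,r] + [p,q]. For instance
  ∂[v_1,v_5,v_6] = [v_5,v_6] − [v_1,v_6] + [v_1,v_5],
  ∂[v_2,v_3,v_6] = [v_3,v_6] − [v_2,v_6] + [v_2,v_3].
The resulting 21×14 matrix has rank 13, and its Smith normal form has invariant factors (1,1,1,1,1,1,1,1,1,1,1,1,1).

Computing H_k = (kernel of ∂_k) / (image of ∂_{k+1}):

  H_2: rank ker ∂_2 − rank ∂_3 = (14 − 13) − 0 = 1, and there is no ∂_3, so H_2 = Z.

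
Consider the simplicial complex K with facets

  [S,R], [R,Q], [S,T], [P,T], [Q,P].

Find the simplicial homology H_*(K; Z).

Take the total order P < Q < R < S < T on the vertex set. Then K (dimension 1) consists of the simplices:

  0-simplices (5): P, Q, R, S, T
  1-simplices (5): PQ, PT, QR, RS, ST

so the chain groups are C_0 ≅ Z^5, C_1 ≅ Z^5.

∂_1: C_1 → C_0 maps an edge to its endpoints' difference, ∂[p,q] = q − p. For instance
  ∂PT = T − P.
The resulting 5×5 matrix has rank 4, and its Smith normal form has invariant factors (1,1,1,1).

Computing H_k = (kernel of ∂_k) / (image of ∂_{k+1}):

  H_0: rank C_0 − rank ∂_1 = 5 − 4 = 1, and the invariant factors of ∂_1 are all 1, so H_0 ≅ Z.
  H_1: rank ker ∂_1 − rank ∂_2 = (5 − 4) − 0 = 1, and there is no ∂_2, so H_1 ≅ Z.

(K is a triangulation of the circle S^1.)

H_0 = Z,  H_1 = Z.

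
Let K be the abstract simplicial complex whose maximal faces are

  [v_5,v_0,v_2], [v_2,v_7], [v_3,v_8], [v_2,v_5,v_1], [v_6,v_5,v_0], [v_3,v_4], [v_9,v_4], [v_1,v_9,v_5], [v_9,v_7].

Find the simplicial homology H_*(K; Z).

K has 10 vertices, 14 edges, 4 triangles.
rank ∂_0 = 0, rank ∂_1 = 9 ⇒ b_0 = 10 − 0 − 9 = 1; all invariant factors of ∂_1 are 1 so no torsion. So H_0 = Z.
rank ∂_1 = 9, rank ∂_2 = 4 ⇒ b_1 = 14 − 9 − 4 = 1; all invariant factors of ∂_2 are 1 so no torsion. So H_1 = Z.
rank ∂_2 = 4, rank ∂_3 = 0 ⇒ b_2 = 4 − 4 − 0 = 0. So H_2 = 0.

H_0 ≅ Z,  H_1 ≅ Z,  H_2 = 0.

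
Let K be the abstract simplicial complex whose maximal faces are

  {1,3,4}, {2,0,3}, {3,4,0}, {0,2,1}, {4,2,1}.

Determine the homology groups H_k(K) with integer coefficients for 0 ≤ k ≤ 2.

H_0 ≅ Z,  H_1 ≅ Z,  H_2 = 0.

K has 5 vertices, 10 edges, 5 triangles.
rank ∂_0 = 0, rank ∂_1 = 4 ⇒ b_0 = 5 − 0 − 4 = 1; all invariant factors of ∂_1 are 1 so no torsion. So H_0 = Z.
rank ∂_1 = 4, rank ∂_2 = 5 ⇒ b_1 = 10 − 4 − 5 = 1; all invariant factors of ∂_2 are 1 so no torsion. So H_1 = Z.
rank ∂_2 = 5, rank ∂_3 = 0 ⇒ b_2 = 5 − 5 − 0 = 0. So H_2 = 0.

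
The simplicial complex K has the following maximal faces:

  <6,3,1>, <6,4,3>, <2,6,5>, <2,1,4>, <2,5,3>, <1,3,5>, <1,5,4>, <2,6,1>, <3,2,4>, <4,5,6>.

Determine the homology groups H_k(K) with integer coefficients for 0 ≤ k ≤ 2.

K has 6 vertices, 15 edges, 10 triangles.
rank ∂_0 = 0, rank ∂_1 = 5 ⇒ b_0 = 6 − 0 − 5 = 1; all invariant factors of ∂_1 are 1 so no torsion. So H_0 = Z.
rank ∂_1 = 5, rank ∂_2 = 10 ⇒ b_1 = 15 − 5 − 10 = 0; ∂_2 has invariant factor(s) [2] giving torsion. So H_1 = Z/2.
rank ∂_2 = 10, rank ∂_3 = 0 ⇒ b_2 = 10 − 10 − 0 = 0. So H_2 = 0.

H_0 = Z,  H_1 = Z/2,  H_2 = 0.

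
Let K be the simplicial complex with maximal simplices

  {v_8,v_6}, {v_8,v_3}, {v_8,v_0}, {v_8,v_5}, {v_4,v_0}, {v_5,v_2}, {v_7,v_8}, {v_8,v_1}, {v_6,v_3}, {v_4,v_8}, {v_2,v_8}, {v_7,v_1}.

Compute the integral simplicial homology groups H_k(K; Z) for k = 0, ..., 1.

H_0 = Z,  H_1 = Z^4.

K has 9 vertices, 12 edges.
rank ∂_0 = 0, rank ∂_1 = 8 ⇒ b_0 = 9 − 0 − 8 = 1; all invariant factors of ∂_1 are 1 so no torsion. So H_0 = Z.
rank ∂_1 = 8, rank ∂_2 = 0 ⇒ b_1 = 12 − 8 − 0 = 4. So H_1 = Z^4.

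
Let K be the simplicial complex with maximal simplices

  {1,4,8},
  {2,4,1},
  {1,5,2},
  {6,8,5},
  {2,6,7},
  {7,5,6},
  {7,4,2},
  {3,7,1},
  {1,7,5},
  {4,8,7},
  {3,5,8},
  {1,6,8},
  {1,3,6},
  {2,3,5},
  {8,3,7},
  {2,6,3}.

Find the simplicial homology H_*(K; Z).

H_0 = Z,  H_1 = Z^2,  H_2 = Z.

We work with the vertex ordering 1 < 2 < 3 < 4 < 5 < 6 < 7 < 8. The simplices of K, each written with vertices in increasing order, are:

  0-simplices (8): [1], [2], [3], [4], [5], [6], [7], [8]
  1-simplices (24): (24 of them)
  2-simplices (16): [1,2,4], [1,2,5], [1,3,6], [1,3,7], [1,4,8], [1,5,7], [1,6,8], [2,3,5], [2,3,6], [2,4,7], [2,6,7], [3,5,8], [3,7,8], [4,7,8], [5,6,7], [5,6,8]

giving chain groups C_0 ≅ Z^8, C_1 ≅ Z^24, C_2 ≅ Z^16.

The boundary map ∂_1: C_1 → C_0 is given by ∂[p,q] = [q] − [p].
The resulting 8×24 matrix has rank 7, and its Smith normal form has invariant factors (1,1,1,1,1,1,1).

The boundary map ∂_2: C_2 → C_1 maps a triangle to the signed sum of its edges. For instance
  ∂[2,3,5] = [3,5] − [2,5] + [2,3],
  ∂[1,2,5] = [2,5] − [1,5] + [1,2].
The resulting 24×16 matrix has rank 15, and its Smith normal form has invariant factors (1,1,1,1,1,1,1,1,1,1,1,1,1,1,1).

Computing H_k = (kernel of ∂_k) / (image of ∂_{k+1}):

  H_0: rank C_0 − rank ∂_1 = 8 − 7 = 1, and the invariant factors of ∂_1 are all 1, so H_0 ≅ Z.
  H_1: rank ker ∂_1 − rank ∂_2 = (24 − 7) − 15 = 2, and the invariant factors of ∂_2 are all 1, so H_1 ≅ Z^2.
  H_2: rank ker ∂_2 − rank ∂_3 = (16 − 15) − 0 = 1, and there is no ∂_3, so H_2 ≅ Z.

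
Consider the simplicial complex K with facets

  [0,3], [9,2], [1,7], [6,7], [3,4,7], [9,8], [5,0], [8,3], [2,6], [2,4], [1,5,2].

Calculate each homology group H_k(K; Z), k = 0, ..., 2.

H_0 = Z,  H_1 = Z^4,  H_2 = 0.

We work with the vertex ordering 0 < 1 < 2 < 3 < 4 < 5 < 6 < 7 < 8 < 9. The simplices of K, each written with vertices in increasing order, are:

  0-simplices (10): [0], [1], [2], [3], [4], [5], [6], [7], [8], [9]
  1-simplices (15): [0,3], [0,5], [1,2], [1,5], [1,7], [2,4], [2,5], [2,6], [2,9], [3,4], [3,7], [3,8], [4,7], [6,7], [8,9]
  2-simplices (2): [1,2,5], [3,4,7]

giving chain groups C_0 ≅ Z^10, C_1 ≅ Z^15, C_2 ≅ Z^2.

∂_1: C_1 → C_0 sends each edge [p,q] (with p < q) to q − p. For instance
  ∂[8,9] = [9] − [8].
The 10×15 boundary matrix has rank 9 and Smith normal form diag(1,1,1,1,1,1,1,1,1).

∂_2: C_2 → C_1 maps a triangle to the signed sum of its edges. For instance
  ∂[3,4,7] = [4,7] − [3,7] + [3,4],
  ∂[1,2,5] = [2,5] − [1,5] + [1,2].
The 15×2 boundary matrix has rank 2 and Smith normal form diag(1,1).

Reading off H_k = ker ∂_k / im ∂_{k+1}:

  H_0: rank C_0 − rank ∂_1 = 10 − 9 = 1, and the invariant factors of ∂_1 are all 1, so H_0 ≅ Z.
  H_1: rank ker ∂_1 − rank ∂_2 = (15 − 9) − 2 = 4, and the invariant factors of ∂_2 are all 1, so H_1 ≅ Z^4.
  H_2: rank ker ∂_2 − rank ∂_3 = (2 − 2) − 0 = 0, and there is no ∂_3, so H_2 ≅ 0.

As a check, the Euler characteristic is 10 − 15 + 2 = -3, which agrees with 1 − 4 + 0 = -3.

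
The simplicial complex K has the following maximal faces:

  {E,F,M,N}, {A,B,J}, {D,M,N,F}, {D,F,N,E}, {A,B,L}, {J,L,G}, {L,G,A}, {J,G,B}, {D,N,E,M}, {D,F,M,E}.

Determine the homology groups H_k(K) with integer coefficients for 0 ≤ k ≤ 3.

H_0 ≅ Z^2,  H_1 ≅ Z,  H_2 = 0,  H_3 ≅ Z.

Fix the vertex order A < B < D < E < F < G < J < L < M < N and write every simplex with vertices in increasing order. Then dim K = 3 and the simplices of K are:

  0-simplices (10): A, B, D, E, F, G, J, L, M, N
  1-simplices (20): AB, AG, AJ, AL, BG, BJ, BL, DE, DF, DM, DN, EF, EM, EN, FM, FN, GJ, GL, JL, MN
  2-simplices (15): ABJ, ABL, AGL, BGJ, DEF, DEM, DEN, DFM, DFN, DMN, EFM, EFN, EMN, FMN, GJL
  3-simplices (5): DEFM, DEFN, DEMN, DFMN, EFMN

giving chain groups C_0 ≅ Z^10, C_1 ≅ Z^20, C_2 ≅ Z^15, C_3 ≅ Z^5.

The boundary map ∂_1: C_1 → C_0 sends each edge [p,q] (with p < q) to q − p.
This gives a 10×20 integer matrix of rank 8; reducing to Smith normal form yields diagonal entries (1,1,1,1,1,1,1,1).

Boundary ∂_2: C_2 → C_1 maps a triangle to the signed sum of its edges. For instance
  ∂DFN = FN − DN + DF,
  ∂EFN = FN − EN + EF.
As a 20×15 matrix over Z this has rank 11, with invariant factors (1,1,1,1,1,1,1,1,1,1,1).

The boundary map ∂_3: C_3 → C_2 sends each 3-simplex σ to the alternating sum Σ_i (−1)^i (σ with its i-th vertex removed). For instance
  ∂DEFM = EFM − DFM + DEM − DEF,
  ∂DFMN = FMN − DMN + DFN − DFM.
As a 15×5 matrix over Z this has rank 4, with invariant factors (1,1,1,1).

From H_k ≅ ker(∂_k) / im(∂_{k+1}) we obtain:

  H_0: rank C_0 − rank ∂_1 = 10 − 8 = 2, and the invariant factors of ∂_1 are all 1, so H_0 ≅ Z^2.
  H_1: rank ker ∂_1 − rank ∂_2 = (20 − 8) − 11 = 1, and the invariant factors of ∂_2 are all 1, so H_1 ≅ Z.
  H_2: rank ker ∂_2 − rank ∂_3 = (15 − 11) − 4 = 0, and the invariant factors of ∂_3 are all 1, so H_2 ≅ 0.
  H_3: rank ker ∂_3 − rank ∂_4 = (5 − 4) − 0 = 1, and there is no ∂_4, so H_3 ≅ Z.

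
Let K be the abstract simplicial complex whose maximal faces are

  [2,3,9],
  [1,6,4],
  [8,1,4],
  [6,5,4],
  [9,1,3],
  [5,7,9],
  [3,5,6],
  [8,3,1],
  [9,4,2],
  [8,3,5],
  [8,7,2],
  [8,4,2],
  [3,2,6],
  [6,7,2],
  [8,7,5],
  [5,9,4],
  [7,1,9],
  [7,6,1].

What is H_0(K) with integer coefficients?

Fix the vertex order 1 < 2 < 3 < 4 < 5 < 6 < 7 < 8 < 9 and write every simplex with vertices in increasing order. Then dim K = 2 and the simplices of K are:

  0-simplices (9): [1], [2], [3], [4], [5], [6], [7], [8], [9]
  1-simplices (27): (27 of them)
  2-simplices (18): [1,3,8], [1,3,9], [1,4,6], [1,4,8], [1,6,7], [1,7,9], [2,3,6], [2,3,9], [2,4,8], [2,4,9], [2,6,7], [2,7,8], [3,5,6], [3,5,8], [4,5,6], [4,5,9], [5,7,8], [5,7,9]

Hence C_0 ≅ Z^9, C_1 ≅ Z^27, C_2 ≅ Z^18.

Boundary ∂_1: C_1 → C_0 sends each edge [p,q] (with p < q) to q − p. For instance
  ∂[1,6] = [6] − [1].
This gives a 9×27 integer matrix of rank 8; reducing to Smith normal form yields diagonal entries (1,1,1,1,1,1,1,1).

The boundary map ∂_2: C_2 → C_1 acts by ∂[p,q,r] = [q,r] − [p,r] + [p,q]. For instance
  ∂[4,5,6] = [5,6] − [4,6] + [4,5],
  ∂[2,7,8] = [7,8] − [2,8] + [2,7].
This gives a 27×18 integer matrix of rank 17; reducing to Smith normal form yields diagonal entries (1,1,1,1,1,1,1,1,1,1,1,1,1,1,1,1,1).

Reading off H_k = ker ∂_k / im ∂_{k+1}:

  H_0: rank C_0 − rank ∂_1 = 9 − 8 = 1, and the invariant factors of ∂_1 are all 1, so H_0 = Z.

H_0 ≅ Z.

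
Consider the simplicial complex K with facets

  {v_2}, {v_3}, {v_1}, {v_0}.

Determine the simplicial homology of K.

We work with the vertex ordering v_0 < v_1 < v_2 < v_3. The simplices of K, each written with vertices in increasing order, are:

  0-simplices (4): [v_0], [v_1], [v_2], [v_3]

giving chain groups C_0 ≅ Z^4.

Reading off H_k = ker ∂_k / im ∂_{k+1}:

  H_0: rank C_0 − rank ∂_1 = 4 − 0 = 4, and there is no ∂_1, so H_0 = Z^4.

H_0 = Z^4.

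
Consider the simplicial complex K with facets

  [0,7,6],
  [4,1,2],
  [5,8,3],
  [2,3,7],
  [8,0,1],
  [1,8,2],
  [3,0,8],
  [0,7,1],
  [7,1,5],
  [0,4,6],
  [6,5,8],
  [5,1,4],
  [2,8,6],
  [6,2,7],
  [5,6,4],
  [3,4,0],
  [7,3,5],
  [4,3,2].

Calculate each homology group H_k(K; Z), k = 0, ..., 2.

Fix the vertex order 0 < 1 < 2 < 3 < 4 < 5 < 6 < 7 < 8 and write every simplex with vertices in increasing order. Then dim K = 2 and the simplices of K are:

  0-simplices (9): [0], [1], [2], [3], [4], [5], [6], [7], [8]
  1-simplices (27): (27 of them)
  2-simplices (18): [0,1,7], [0,1,8], [0,3,4], [0,3,8], [0,4,6], [0,6,7], [1,2,4], [1,2,8], [1,4,5], [1,5,7], [2,3,4], [2,3,7], [2,6,7], [2,6,8], [3,5,7], [3,5,8], [4,5,6], [5,6,8]

giving chain groups C_0 ≅ Z^9, C_1 ≅ Z^27, C_2 ≅ Z^18.

Boundary ∂_1: C_1 → C_0 is given by ∂[p,q] = [q] − [p].
The resulting 9×27 matrix has rank 8, and its Smith normal form has invariant factors (1,1,1,1,1,1,1,1).

The boundary map ∂_2: C_2 → C_1 sends each 2-simplex [p,q,r] to [q,r] − [p,r] + [p,q]. For instance
  ∂[0,1,7] = [1,7] − [0,7] + [0,1],
  ∂[2,6,8] = [6,8] − [2,8] + [2,6].
This gives a 27×18 integer matrix of rank 17; reducing to Smith normal form yields diagonal entries (1,1,1,1,1,1,1,1,1,1,1,1,1,1,1,1,1).

Now H_k = ker ∂_k / im ∂_{k+1}, so:

  H_0: rank C_0 − rank ∂_1 = 9 − 8 = 1, and the invariant factors of ∂_1 are all 1, so H_0 ≅ Z.
  H_1: rank ker ∂_1 − rank ∂_2 = (27 − 8) − 17 = 2, and the invariant factors of ∂_2 are all 1, so H_1 ≅ Z^2.
  H_2: rank ker ∂_2 − rank ∂_3 = (18 − 17) − 0 = 1, and there is no ∂_3, so H_2 ≅ Z.

As a check, the Euler characteristic is 9 − 27 + 18 = 0, which agrees with 1 − 2 + 1 = 0.

H_0 ≅ Z,  H_1 ≅ Z^2,  H_2 ≅ Z.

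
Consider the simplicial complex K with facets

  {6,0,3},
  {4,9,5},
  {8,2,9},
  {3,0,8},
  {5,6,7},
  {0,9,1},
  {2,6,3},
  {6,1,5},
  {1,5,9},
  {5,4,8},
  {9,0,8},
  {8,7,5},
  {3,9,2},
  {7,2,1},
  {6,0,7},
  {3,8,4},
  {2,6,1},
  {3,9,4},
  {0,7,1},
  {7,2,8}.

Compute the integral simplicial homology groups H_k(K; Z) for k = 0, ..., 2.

Fix the vertex order 0 < 1 < 2 < 3 < 4 < 5 < 6 < 7 < 8 < 9 and write every simplex with vertices in increasing order. Then dim K = 2 and the simplices of K are:

  0-simplices (10): [0], [1], [2], [3], [4], [5], [6], [7], [8], [9]
  1-simplices (30): (30 of them)
  2-simplices (20): (20 of them)

giving chain groups C_0 ≅ Z^10, C_1 ≅ Z^30, C_2 ≅ Z^20.

∂_1: C_1 → C_0 sends each edge [p,q] (with p < q) to q − p. For instance
  ∂[8,9] = [9] − [8].
This gives a 10×30 integer matrix of rank 9; reducing to Smith normal form yields diagonal entries (1,1,1,1,1,1,1,1,1).

Boundary ∂_2: C_2 → C_1 acts by ∂[p,q,r] = [q,r] − [p,r] + [p,q]. For instance
  ∂[5,7,8] = [7,8] − [5,8] + [5,7],
  ∂[0,6,7] = [6,7] − [0,7] + [0,6].
This gives a 30×20 integer matrix of rank 20; reducing to Smith normal form yields diagonal entries (1,1,1,1,1,1,1,1,1,1,1,1,1,1,1,1,1,1,1,2).

Reading off H_k = ker ∂_k / im ∂_{k+1}:

  H_0: rank C_0 − rank ∂_1 = 10 − 9 = 1, and the invariant factors of ∂_1 are all 1, so H_0 = Z.
  H_1: rank ker ∂_1 − rank ∂_2 = (30 − 9) − 20 = 1, and ∂_2 has invariant factor 2 > 1, so H_1 = Z ⊕ Z/2.
  H_2: rank ker ∂_2 − rank ∂_3 = (20 − 20) − 0 = 0, and there is no ∂_3, so H_2 = 0.

As a check, the Euler characteristic is 10 − 30 + 20 = 0, which agrees with 1 − 1 + 0 = 0.

H_0 = Z,  H_1 = Z ⊕ Z/2,  H_2 = 0.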